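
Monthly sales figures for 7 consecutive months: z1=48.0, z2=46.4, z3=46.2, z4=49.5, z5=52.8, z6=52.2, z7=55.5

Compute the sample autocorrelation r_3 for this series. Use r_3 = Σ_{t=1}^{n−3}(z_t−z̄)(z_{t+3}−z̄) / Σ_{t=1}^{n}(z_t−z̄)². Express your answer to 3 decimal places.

Mean z̄ = (48.0 + 46.4 + 46.2 + 49.5 + 52.8 + 52.2 + 55.5)/7 = 50.0857
Deviations from mean: -2.0857, -3.6857, -3.8857, -0.5857, 2.7143, 2.1143, 5.4143
Σ(z_t−z̄)(z_{t+3}−z̄) = (1.2216) + (-10.0041) + (-8.2155) + (-3.1712) = -20.1692
Denominator Σ(z_t−z̄)² = 74.5286
r_3 = -20.1692 / 74.5286 = -0.271

-0.271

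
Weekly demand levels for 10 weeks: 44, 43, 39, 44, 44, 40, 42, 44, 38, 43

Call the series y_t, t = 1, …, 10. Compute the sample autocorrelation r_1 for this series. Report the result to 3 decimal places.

-0.401

Mean ȳ = (44 + 43 + 39 + 44 + 44 + 40 + 42 + 44 + 38 + 43)/10 = 42.1000
Numerator Σ_{t=1}^{9}(y_t−ȳ)(y_{t+1}−ȳ) = -18.8100
Denominator Σ(y_t−ȳ)² = 46.9000
r_1 = -18.8100 / 46.9000 = -0.401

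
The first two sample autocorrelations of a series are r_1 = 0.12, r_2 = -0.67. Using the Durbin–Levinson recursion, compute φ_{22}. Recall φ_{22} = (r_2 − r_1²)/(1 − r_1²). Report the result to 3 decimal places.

-0.694

φ_{22} = (r_2 − r_1²) / (1 − r_1²)
r_1² = (0.12)² = 0.0144
Numerator = -0.67 − 0.0144 = -0.6844; denominator = 1 − 0.0144 = 0.9856
φ_{22} = -0.6844 / 0.9856 = -0.694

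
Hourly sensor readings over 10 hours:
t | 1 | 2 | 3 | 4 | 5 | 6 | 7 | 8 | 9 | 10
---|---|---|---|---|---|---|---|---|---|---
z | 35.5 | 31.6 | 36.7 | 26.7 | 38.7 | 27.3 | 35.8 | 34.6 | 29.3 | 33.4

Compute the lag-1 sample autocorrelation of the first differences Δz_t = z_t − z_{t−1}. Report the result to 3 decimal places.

First differences Δz: -3.9, 5.1, -10.0, 12.0, -11.4, 8.5, -1.2, -5.3, 4.1
Mean of differences = -0.2333
Numerator Σ(Δz_t−Δz̄)(Δz_{t+1}−Δz̄) = -450.7511
Denominator Σ(Δz_t−Δz̄)² = 533.2800
r_1(Δz) = -450.7511 / 533.2800 = -0.845

-0.845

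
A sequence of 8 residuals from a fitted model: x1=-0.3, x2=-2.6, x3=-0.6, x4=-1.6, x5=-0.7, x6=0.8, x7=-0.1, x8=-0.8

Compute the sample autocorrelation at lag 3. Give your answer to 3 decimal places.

Mean x̄ = (-0.3 − 2.6 − 0.6 − 1.6 − 0.7 + 0.8 − 0.1 − 0.8)/8 = -0.7375
Deviations from mean: 0.4375, -1.8625, 0.1375, -0.8625, 0.0375, 1.5375, 0.6375, -0.0625
Numerator Σ_{t=1}^{5}(x_t−x̄)(x_{t+3}−x̄) = -0.7880
Denominator Σ(x_t−x̄)² = 7.1988
r_3 = -0.7880 / 7.1988 = -0.109

-0.109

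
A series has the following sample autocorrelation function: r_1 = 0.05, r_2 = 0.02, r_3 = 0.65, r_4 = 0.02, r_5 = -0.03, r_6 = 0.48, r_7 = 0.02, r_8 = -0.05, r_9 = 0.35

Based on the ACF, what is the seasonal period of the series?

3

The largest autocorrelation is r_3 = 0.65, with weaker echoes at lags 6 (0.48) and 9 (0.35); the remaining lags stay at or below 0.05.
The dominant spike at lag 3 indicates a seasonal period of 3.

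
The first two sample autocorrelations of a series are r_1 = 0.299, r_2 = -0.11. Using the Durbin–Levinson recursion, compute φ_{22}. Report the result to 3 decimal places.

-0.219

φ_{22} = (r_2 − r_1²) / (1 − r_1²)
r_1² = (0.299)² = 0.089401
Numerator = -0.11 − 0.0894 = -0.1994; denominator = 1 − 0.0894 = 0.9106
φ_{22} = -0.1994 / 0.9106 = -0.219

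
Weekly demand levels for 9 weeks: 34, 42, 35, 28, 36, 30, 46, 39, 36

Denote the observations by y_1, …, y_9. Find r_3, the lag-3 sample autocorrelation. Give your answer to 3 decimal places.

Mean ȳ = (34 + 42 + 35 + 28 + 36 + 30 + 46 + 39 + 36)/9 = 36.2222
Σ(y_t−ȳ)(y_{t+3}−ȳ) = (18.2716) + (-1.2840) + (7.6049) + (-80.3951) + (-0.6173) + (1.3827) = -55.0370
Denominator Σ(y_t−ȳ)² = 249.5556
r_3 = -55.0370 / 249.5556 = -0.221

-0.221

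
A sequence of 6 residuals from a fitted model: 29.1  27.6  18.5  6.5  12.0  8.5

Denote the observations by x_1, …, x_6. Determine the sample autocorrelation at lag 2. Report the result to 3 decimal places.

-0.024

Mean x̄ = (29.1 + 27.6 + 18.5 + 6.5 + 12.0 + 8.5)/6 = 17.0333
Numerator Σ_{t=1}^{4}(x_t−x̄)(x_{t+2}−x̄) = -11.1022
Denominator Σ(x_t−x̄)² = 468.5133
r_2 = -11.1022 / 468.5133 = -0.024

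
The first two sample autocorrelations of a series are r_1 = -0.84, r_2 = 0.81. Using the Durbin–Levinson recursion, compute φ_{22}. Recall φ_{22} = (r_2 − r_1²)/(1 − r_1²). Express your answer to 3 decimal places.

φ_{22} = (r_2 − r_1²) / (1 − r_1²)
r_1² = (-0.84)² = 0.7056
Numerator = 0.81 − 0.7056 = 0.1044; denominator = 1 − 0.7056 = 0.2944
φ_{22} = 0.1044 / 0.2944 = 0.355

0.355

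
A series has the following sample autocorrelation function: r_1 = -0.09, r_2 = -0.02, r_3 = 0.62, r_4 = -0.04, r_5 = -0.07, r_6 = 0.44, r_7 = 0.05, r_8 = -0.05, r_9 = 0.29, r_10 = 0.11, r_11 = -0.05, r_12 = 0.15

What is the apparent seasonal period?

The largest autocorrelation is r_3 = 0.62, with weaker echoes at lags 6 (0.44), 9 (0.29) and 12 (0.15); the remaining lags stay at or below 0.11.
The dominant spike at lag 3 indicates a seasonal period of 3.

3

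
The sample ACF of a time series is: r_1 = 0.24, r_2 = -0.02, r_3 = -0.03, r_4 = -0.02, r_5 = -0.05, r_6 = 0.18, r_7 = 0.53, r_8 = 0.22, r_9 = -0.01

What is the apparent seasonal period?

The largest autocorrelation is r_7 = 0.53; the remaining lags stay at or below 0.24.
The dominant spike at lag 7 indicates a seasonal period of 7.

7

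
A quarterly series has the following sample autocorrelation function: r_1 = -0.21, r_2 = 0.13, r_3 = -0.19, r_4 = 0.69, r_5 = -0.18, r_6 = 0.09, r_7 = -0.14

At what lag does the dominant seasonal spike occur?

The largest autocorrelation is r_4 = 0.69; the remaining lags stay at or below 0.13.
The dominant spike at lag 4 indicates a seasonal period of 4.

4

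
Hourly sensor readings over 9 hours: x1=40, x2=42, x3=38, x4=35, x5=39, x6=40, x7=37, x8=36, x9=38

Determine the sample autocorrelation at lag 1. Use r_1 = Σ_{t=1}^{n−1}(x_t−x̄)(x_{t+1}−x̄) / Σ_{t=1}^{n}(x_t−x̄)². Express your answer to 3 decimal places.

Mean x̄ = (40 + 42 + 38 + 35 + 39 + 40 + 37 + 36 + 38)/9 = 38.3333
Numerator Σ_{t=1}^{8}(x_t−x̄)(x_{t+1}−x̄) = 6.5556
Denominator Σ(x_t−x̄)² = 38.0000
r_1 = 6.5556 / 38.0000 = 0.173

0.173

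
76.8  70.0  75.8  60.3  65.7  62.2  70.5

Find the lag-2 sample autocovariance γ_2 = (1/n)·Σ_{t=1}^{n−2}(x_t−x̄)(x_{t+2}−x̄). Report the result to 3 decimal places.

10.676

Mean x̄ = (76.8 + 70.0 + 75.8 + 60.3 + 65.7 + 62.2 + 70.5)/7 = 68.7571
Deviations: 8.0429, 1.2429, 7.0429, -8.4571, -3.0571, -6.5571, 1.7429
Σ_{t=1}^{5}(x_t−x̄)(x_{t+2}−x̄) = 74.7292
γ_2 = 74.7292 / 7 = 10.676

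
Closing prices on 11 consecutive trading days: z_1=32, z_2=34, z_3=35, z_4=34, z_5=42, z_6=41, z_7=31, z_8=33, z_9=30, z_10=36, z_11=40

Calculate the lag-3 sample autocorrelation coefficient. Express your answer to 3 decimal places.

Mean z̄ = (32 + 34 + 35 + 34 + 42 + 41 + 31 + 33 + 30 + 36 + 40)/11 = 35.2727
Numerator Σ_{t=1}^{8}(z_t−z̄)(z_{t+3}−z̄) = -59.8595
Denominator Σ(z_t−z̄)² = 166.1818
r_3 = -59.8595 / 166.1818 = -0.360

-0.360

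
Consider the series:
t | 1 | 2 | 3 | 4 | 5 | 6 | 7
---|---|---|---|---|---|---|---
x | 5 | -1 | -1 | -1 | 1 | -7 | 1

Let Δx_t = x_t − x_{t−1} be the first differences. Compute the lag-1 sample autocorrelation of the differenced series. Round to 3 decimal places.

First differences Δx: -6, 0, 0, 2, -8, 8
Mean of differences = -0.6667
Numerator Σ(Δx_t−Δx̄)(Δx_{t+1}−Δx̄) = -84.4444
Denominator Σ(Δx_t−Δx̄)² = 165.3333
r_1(Δx) = -84.4444 / 165.3333 = -0.511

-0.511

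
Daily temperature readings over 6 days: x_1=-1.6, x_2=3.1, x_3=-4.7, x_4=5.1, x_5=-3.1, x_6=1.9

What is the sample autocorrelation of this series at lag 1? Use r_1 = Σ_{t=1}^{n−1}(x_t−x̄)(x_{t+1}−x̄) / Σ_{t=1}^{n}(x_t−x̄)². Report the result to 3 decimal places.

-0.889

Mean x̄ = (-1.6 + 3.1 − 4.7 + 5.1 − 3.1 + 1.9)/6 = 0.1167
Deviations from mean: -1.7167, 2.9833, -4.8167, 4.9833, -3.2167, 1.7833
Numerator Σ_{t=1}^{5}(x_t−x̄)(x_{t+1}−x̄) = -65.2603
Denominator Σ(x_t−x̄)² = 73.4083
r_1 = -65.2603 / 73.4083 = -0.889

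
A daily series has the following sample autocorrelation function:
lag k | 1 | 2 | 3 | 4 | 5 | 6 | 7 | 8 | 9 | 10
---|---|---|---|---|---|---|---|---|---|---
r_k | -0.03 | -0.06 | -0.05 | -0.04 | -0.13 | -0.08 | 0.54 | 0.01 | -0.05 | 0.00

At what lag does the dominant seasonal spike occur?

The largest autocorrelation is r_7 = 0.54; the remaining lags stay at or below 0.01.
The dominant spike at lag 7 indicates a seasonal period of 7.

7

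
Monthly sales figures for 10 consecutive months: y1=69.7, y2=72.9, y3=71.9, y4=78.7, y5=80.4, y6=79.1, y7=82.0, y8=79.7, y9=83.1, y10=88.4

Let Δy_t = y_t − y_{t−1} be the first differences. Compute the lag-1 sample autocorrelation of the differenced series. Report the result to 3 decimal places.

-0.345

First differences Δy: 3.2, -1.0, 6.8, 1.7, -1.3, 2.9, -2.3, 3.4, 5.3
Mean of differences = 2.0778
Numerator Σ(Δy_t−Δȳ)(Δy_{t+1}−Δȳ) = -26.4005
Denominator Σ(Δy_t−Δȳ)² = 76.5556
r_1(Δy) = -26.4005 / 76.5556 = -0.345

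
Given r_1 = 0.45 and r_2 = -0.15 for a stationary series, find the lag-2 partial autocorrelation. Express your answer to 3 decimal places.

φ_{22} = (r_2 − r_1²) / (1 − r_1²)
r_1² = (0.45)² = 0.2025
Numerator = -0.15 − 0.2025 = -0.3525; denominator = 1 − 0.2025 = 0.7975
φ_{22} = -0.3525 / 0.7975 = -0.442

-0.442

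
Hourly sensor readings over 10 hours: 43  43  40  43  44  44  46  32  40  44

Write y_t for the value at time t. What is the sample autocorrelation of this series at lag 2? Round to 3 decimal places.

Mean ȳ = (43 + 43 + 40 + 43 + 44 + 44 + 46 + 32 + 40 + 44)/10 = 41.9000
Numerator Σ_{t=1}^{8}(y_t−ȳ)(y_{t+2}−ȳ) = -43.3200
Denominator Σ(y_t−ȳ)² = 138.9000
r_2 = -43.3200 / 138.9000 = -0.312

-0.312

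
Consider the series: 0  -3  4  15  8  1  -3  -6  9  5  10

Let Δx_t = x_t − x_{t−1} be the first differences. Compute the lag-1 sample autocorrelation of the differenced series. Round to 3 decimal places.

-0.118

First differences Δx: -3, 7, 11, -7, -7, -4, -3, 15, -4, 5
Mean of differences = 1.0000
Numerator Σ(Δx_t−Δx̄)(Δx_{t+1}−Δx̄) = -66.0000
Denominator Σ(Δx_t−Δx̄)² = 558.0000
r_1(Δx) = -66.0000 / 558.0000 = -0.118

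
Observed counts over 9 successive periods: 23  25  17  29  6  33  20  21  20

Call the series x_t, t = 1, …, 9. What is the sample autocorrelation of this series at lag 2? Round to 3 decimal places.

0.417

Mean x̄ = (23 + 25 + 17 + 29 + 6 + 33 + 20 + 21 + 20)/9 = 21.5556
Numerator Σ_{t=1}^{7}(x_t−x̄)(x_{t+2}−x̄) = 195.3827
Denominator Σ(x_t−x̄)² = 468.2222
r_2 = 195.3827 / 468.2222 = 0.417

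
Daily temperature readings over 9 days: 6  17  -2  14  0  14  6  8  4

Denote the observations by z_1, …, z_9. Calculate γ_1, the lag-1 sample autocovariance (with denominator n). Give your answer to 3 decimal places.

-30.639

Mean z̄ = (6 + 17 − 2 + 14 + 0 + 14 + 6 + 8 + 4)/9 = 7.4444
Σ_{t=1}^{8}(z_t−z̄)(z_{t+1}−z̄) = -275.7531
γ_1 = -275.7531 / 9 = -30.639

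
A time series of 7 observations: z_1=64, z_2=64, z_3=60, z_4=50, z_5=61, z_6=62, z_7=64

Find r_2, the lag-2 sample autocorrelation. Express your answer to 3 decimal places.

-0.339

Mean z̄ = (64 + 64 + 60 + 50 + 61 + 62 + 64)/7 = 60.7143
Deviations from mean: 3.2857, 3.2857, -0.7143, -10.7143, 0.2857, 1.2857, 3.2857
Σ(z_t−z̄)(z_{t+2}−z̄) = (-2.3469) + (-35.2041) + (-0.2041) + (-13.7755) + (0.9388) = -50.5918
Denominator Σ(z_t−z̄)² = 149.4286
r_2 = -50.5918 / 149.4286 = -0.339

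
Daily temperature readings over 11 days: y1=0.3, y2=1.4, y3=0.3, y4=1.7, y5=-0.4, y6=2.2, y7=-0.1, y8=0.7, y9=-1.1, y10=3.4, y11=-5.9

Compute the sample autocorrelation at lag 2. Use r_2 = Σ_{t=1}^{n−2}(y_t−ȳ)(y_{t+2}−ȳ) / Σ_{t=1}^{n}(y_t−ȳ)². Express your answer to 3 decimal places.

Mean ȳ = (0.3 + 1.4 + 0.3 + 1.7 − 0.4 + 2.2 − 0.1 + 0.7 − 1.1 + 3.4 − 5.9)/11 = 0.2273
Numerator Σ_{t=1}^{9}(y_t−ȳ)(y_{t+2}−ȳ) = 15.7967
Denominator Σ(y_t−ȳ)² = 57.5418
r_2 = 15.7967 / 57.5418 = 0.275

0.275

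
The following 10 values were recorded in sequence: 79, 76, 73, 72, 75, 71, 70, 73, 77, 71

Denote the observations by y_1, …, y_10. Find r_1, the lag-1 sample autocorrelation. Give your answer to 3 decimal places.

0.095

Mean ȳ = (79 + 76 + 73 + 72 + 75 + 71 + 70 + 73 + 77 + 71)/10 = 73.7000
Numerator Σ_{t=1}^{9}(y_t−ȳ)(y_{t+1}−ȳ) = 7.4100
Denominator Σ(y_t−ȳ)² = 78.1000
r_1 = 7.4100 / 78.1000 = 0.095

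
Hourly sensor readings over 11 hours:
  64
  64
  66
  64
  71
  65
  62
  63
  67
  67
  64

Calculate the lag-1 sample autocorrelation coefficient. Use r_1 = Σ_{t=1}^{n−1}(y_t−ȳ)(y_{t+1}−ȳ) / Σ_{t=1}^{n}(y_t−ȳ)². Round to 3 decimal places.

-0.061

Mean ȳ = (64 + 64 + 66 + 64 + 71 + 65 + 62 + 63 + 67 + 67 + 64)/11 = 65.1818
Numerator Σ_{t=1}^{10}(y_t−ȳ)(y_{t+1}−ȳ) = -3.7603
Denominator Σ(y_t−ȳ)² = 61.6364
r_1 = -3.7603 / 61.6364 = -0.061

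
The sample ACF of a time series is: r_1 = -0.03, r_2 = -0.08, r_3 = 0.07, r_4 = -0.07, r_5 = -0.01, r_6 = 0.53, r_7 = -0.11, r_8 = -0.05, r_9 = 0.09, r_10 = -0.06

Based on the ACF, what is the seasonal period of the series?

6

The largest autocorrelation is r_6 = 0.53; the remaining lags stay at or below 0.09.
The dominant spike at lag 6 indicates a seasonal period of 6.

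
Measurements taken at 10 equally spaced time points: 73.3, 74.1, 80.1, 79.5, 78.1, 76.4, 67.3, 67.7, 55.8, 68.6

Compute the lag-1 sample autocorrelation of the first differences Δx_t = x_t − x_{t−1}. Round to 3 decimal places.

First differences Δx: 0.8, 6.0, -0.6, -1.4, -1.7, -9.1, 0.4, -11.9, 12.8
Mean of differences = -0.5222
Numerator Σ(Δx_t−Δx̄)(Δx_{t+1}−Δx̄) = -150.6594
Denominator Σ(Δx_t−Δx̄)² = 427.8156
r_1(Δx) = -150.6594 / 427.8156 = -0.352

-0.352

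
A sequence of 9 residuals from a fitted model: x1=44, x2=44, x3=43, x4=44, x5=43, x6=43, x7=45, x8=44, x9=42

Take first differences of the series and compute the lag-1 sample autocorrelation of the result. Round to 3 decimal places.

-0.179

First differences Δx: 0, -1, 1, -1, 0, 2, -1, -2
Mean of differences = -0.2500
Numerator Σ(Δx_t−Δx̄)(Δx_{t+1}−Δx̄) = -2.0625
Denominator Σ(Δx_t−Δx̄)² = 11.5000
r_1(Δx) = -2.0625 / 11.5000 = -0.179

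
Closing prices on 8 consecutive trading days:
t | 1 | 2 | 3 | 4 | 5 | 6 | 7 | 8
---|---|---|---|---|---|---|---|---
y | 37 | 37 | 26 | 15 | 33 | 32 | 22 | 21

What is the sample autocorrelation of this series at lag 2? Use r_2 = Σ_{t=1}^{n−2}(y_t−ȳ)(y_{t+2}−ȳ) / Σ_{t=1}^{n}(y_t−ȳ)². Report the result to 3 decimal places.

Mean ȳ = (37 + 37 + 26 + 15 + 33 + 32 + 22 + 21)/8 = 27.8750
Numerator Σ_{t=1}^{6}(y_t−ȳ)(y_{t+2}−ȳ) = -255.7813
Denominator Σ(y_t−ȳ)² = 460.8750
r_2 = -255.7813 / 460.8750 = -0.555

-0.555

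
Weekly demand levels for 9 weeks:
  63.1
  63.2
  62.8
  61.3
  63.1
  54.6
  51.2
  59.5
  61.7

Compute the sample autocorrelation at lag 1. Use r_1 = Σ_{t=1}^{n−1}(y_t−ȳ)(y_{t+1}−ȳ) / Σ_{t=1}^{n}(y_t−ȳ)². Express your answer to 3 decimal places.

0.411

Mean ȳ = (63.1 + 63.2 + 62.8 + 61.3 + 63.1 + 54.6 + 51.2 + 59.5 + 61.7)/9 = 60.0556
Numerator Σ_{t=1}^{8}(y_t−ȳ)(y_{t+1}−ȳ) = 61.1158
Denominator Σ(y_t−ȳ)² = 148.7022
r_1 = 61.1158 / 148.7022 = 0.411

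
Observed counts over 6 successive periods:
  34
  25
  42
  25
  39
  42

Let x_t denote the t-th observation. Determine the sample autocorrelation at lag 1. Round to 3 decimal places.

Mean x̄ = (34 + 25 + 42 + 25 + 39 + 42)/6 = 34.5000
Deviations from mean: -0.5000, -9.5000, 7.5000, -9.5000, 4.5000, 7.5000
Numerator Σ_{t=1}^{5}(x_t−x̄)(x_{t+1}−x̄) = -146.7500
Denominator Σ(x_t−x̄)² = 313.5000
r_1 = -146.7500 / 313.5000 = -0.468

-0.468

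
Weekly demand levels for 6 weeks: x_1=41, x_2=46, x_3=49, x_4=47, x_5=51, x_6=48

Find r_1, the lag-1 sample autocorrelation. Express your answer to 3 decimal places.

Mean x̄ = (41 + 46 + 49 + 47 + 51 + 48)/6 = 47.0000
Deviations from mean: -6.0000, -1.0000, 2.0000, 0.0000, 4.0000, 1.0000
Numerator Σ_{t=1}^{5}(x_t−x̄)(x_{t+1}−x̄) = 8.0000
Denominator Σ(x_t−x̄)² = 58.0000
r_1 = 8.0000 / 58.0000 = 0.138

0.138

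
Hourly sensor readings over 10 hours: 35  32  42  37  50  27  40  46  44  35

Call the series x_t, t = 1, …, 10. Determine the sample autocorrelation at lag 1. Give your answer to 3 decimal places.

Mean x̄ = (35 + 32 + 42 + 37 + 50 + 27 + 40 + 46 + 44 + 35)/10 = 38.8000
Numerator Σ_{t=1}^{9}(x_t−x̄)(x_{t+1}−x̄) = -141.8400
Denominator Σ(x_t−x̄)² = 433.6000
r_1 = -141.8400 / 433.6000 = -0.327

-0.327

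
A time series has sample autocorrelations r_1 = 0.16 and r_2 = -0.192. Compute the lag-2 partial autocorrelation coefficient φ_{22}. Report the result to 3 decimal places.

-0.223

φ_{22} = (r_2 − r_1²) / (1 − r_1²)
r_1² = (0.16)² = 0.0256
Numerator = -0.192 − 0.0256 = -0.2176; denominator = 1 − 0.0256 = 0.9744
φ_{22} = -0.2176 / 0.9744 = -0.223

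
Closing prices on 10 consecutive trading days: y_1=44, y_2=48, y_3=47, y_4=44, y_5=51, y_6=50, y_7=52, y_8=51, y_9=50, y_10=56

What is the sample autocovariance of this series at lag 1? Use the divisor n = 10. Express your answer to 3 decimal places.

2.661

Mean ȳ = (44 + 48 + 47 + 44 + 51 + 50 + 52 + 51 + 50 + 56)/10 = 49.3000
Σ_{t=1}^{9}(y_t−ȳ)(y_{t+1}−ȳ) = 26.6100
γ_1 = 26.6100 / 10 = 2.661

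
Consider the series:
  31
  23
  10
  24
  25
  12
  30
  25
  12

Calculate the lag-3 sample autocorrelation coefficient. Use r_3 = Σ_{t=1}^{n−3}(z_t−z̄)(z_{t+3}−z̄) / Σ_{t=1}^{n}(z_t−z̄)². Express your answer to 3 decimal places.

Mean z̄ = (31 + 23 + 10 + 24 + 25 + 12 + 30 + 25 + 12)/9 = 21.3333
Σ(z_t−z̄)(z_{t+3}−z̄) = (25.7778) + (6.1111) + (105.7778) + (23.1111) + (13.4444) + (87.1111) = 261.3333
Denominator Σ(z_t−z̄)² = 508.0000
r_3 = 261.3333 / 508.0000 = 0.514

0.514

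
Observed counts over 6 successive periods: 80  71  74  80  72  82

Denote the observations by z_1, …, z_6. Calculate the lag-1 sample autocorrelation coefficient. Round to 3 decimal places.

-0.491

Mean z̄ = (80 + 71 + 74 + 80 + 72 + 82)/6 = 76.5000
Deviations from mean: 3.5000, -5.5000, -2.5000, 3.5000, -4.5000, 5.5000
Σ(z_t−z̄)(z_{t+1}−z̄) = (-19.2500) + (13.7500) + (-8.7500) + (-15.7500) + (-24.7500) = -54.7500
Denominator Σ(z_t−z̄)² = 111.5000
r_1 = -54.7500 / 111.5000 = -0.491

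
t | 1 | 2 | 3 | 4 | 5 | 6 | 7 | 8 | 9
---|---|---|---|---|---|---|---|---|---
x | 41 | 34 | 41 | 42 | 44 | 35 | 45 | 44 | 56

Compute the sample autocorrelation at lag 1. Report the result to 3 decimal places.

Mean x̄ = (41 + 34 + 41 + 42 + 44 + 35 + 45 + 44 + 56)/9 = 42.4444
Numerator Σ_{t=1}^{8}(x_t−x̄)(x_{t+1}−x̄) = 18.8025
Denominator Σ(x_t−x̄)² = 326.2222
r_1 = 18.8025 / 326.2222 = 0.058

0.058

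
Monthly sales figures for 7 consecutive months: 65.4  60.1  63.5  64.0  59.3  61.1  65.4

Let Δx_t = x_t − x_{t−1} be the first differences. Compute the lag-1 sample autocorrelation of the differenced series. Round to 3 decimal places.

First differences Δx: -5.3, 3.4, 0.5, -4.7, 1.8, 4.3
Mean of differences = 0.0000
Numerator Σ(Δx_t−Δx̄)(Δx_{t+1}−Δx̄) = -19.3900
Denominator Σ(Δx_t−Δx̄)² = 83.7200
r_1(Δx) = -19.3900 / 83.7200 = -0.232

-0.232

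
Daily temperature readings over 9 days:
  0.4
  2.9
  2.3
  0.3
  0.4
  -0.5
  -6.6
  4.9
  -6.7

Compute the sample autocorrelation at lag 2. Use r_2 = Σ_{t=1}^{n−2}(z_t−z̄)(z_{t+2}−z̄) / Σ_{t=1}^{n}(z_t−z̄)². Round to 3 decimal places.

0.320

Mean z̄ = (0.4 + 2.9 + 2.3 + 0.3 + 0.4 − 0.5 − 6.6 + 4.9 − 6.7)/9 = -0.2889
Σ(z_t−z̄)(z_{t+2}−z̄) = (1.7835) + (1.8779) + (1.7835) + (-0.1243) + (-4.3477) + (-1.0954) + (40.4612) = 40.3386
Denominator Σ(z_t−z̄)² = 126.0689
r_2 = 40.3386 / 126.0689 = 0.320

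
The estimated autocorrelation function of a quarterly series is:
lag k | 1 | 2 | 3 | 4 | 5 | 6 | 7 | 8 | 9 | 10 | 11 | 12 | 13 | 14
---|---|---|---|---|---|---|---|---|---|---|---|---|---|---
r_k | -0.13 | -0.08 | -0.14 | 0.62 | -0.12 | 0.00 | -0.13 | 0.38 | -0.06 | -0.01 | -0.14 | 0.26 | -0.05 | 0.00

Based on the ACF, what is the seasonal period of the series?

The largest autocorrelation is r_4 = 0.62, with weaker echoes at lags 8 (0.38) and 12 (0.26); the remaining lags stay at or below 0.00.
The dominant spike at lag 4 indicates a seasonal period of 4.

4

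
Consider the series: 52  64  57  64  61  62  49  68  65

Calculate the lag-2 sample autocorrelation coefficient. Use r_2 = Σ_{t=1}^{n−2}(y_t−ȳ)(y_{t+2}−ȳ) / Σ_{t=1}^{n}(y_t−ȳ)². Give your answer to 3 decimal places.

Mean ȳ = (52 + 64 + 57 + 64 + 61 + 62 + 49 + 68 + 65)/9 = 60.2222
Σ(y_t−ȳ)(y_{t+2}−ȳ) = (26.4938) + (14.2716) + (-2.5062) + (6.7160) + (-8.7284) + (13.8272) + (-53.6173) = -3.5432
Denominator Σ(y_t−ȳ)² = 319.5556
r_2 = -3.5432 / 319.5556 = -0.011

-0.011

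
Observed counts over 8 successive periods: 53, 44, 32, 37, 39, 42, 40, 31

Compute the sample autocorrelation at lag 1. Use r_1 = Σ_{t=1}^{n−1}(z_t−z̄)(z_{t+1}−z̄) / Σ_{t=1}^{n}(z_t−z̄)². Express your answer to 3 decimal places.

Mean z̄ = (53 + 44 + 32 + 37 + 39 + 42 + 40 + 31)/8 = 39.7500
Deviations from mean: 13.2500, 4.2500, -7.7500, -2.7500, -0.7500, 2.2500, 0.2500, -8.7500
Numerator Σ_{t=1}^{7}(z_t−z̄)(z_{t+1}−z̄) = 43.4375
Denominator Σ(z_t−z̄)² = 343.5000
r_1 = 43.4375 / 343.5000 = 0.126

0.126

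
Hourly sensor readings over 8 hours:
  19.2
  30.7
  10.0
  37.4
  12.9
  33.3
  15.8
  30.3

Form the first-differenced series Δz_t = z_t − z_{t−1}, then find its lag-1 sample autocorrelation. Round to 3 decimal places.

-0.908

First differences Δz: 11.5, -20.7, 27.4, -24.5, 20.4, -17.5, 14.5
Mean of differences = 1.5857
Numerator Σ(Δz_t−Δz̄)(Δz_{t+1}−Δz̄) = -2565.9673
Denominator Σ(Δz_t−Δz̄)² = 2826.8086
r_1(Δz) = -2565.9673 / 2826.8086 = -0.908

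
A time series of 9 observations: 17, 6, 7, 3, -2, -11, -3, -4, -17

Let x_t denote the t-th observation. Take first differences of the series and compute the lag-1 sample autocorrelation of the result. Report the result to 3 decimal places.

First differences Δx: -11, 1, -4, -5, -9, 8, -1, -13
Mean of differences = -4.2500
Numerator Σ(Δx_t−Δx̄)(Δx_{t+1}−Δx̄) = -77.5625
Denominator Σ(Δx_t−Δx̄)² = 333.5000
r_1(Δx) = -77.5625 / 333.5000 = -0.233

-0.233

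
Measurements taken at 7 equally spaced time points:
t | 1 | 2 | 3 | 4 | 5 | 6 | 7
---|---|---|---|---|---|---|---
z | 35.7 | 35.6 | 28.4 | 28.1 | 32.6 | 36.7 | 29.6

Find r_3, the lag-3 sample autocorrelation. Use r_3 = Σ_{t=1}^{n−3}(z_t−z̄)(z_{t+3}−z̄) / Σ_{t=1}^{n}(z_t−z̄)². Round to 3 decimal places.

Mean z̄ = (35.7 + 35.6 + 28.4 + 28.1 + 32.6 + 36.7 + 29.6)/7 = 32.3857
Deviations from mean: 3.3143, 3.2143, -3.9857, -4.2857, 0.2143, 4.3143, -2.7857
Σ(z_t−z̄)(z_{t+3}−z̄) = (-14.2041) + (0.6888) + (-17.1955) + (11.9388) = -18.7720
Denominator Σ(z_t−z̄)² = 81.9886
r_3 = -18.7720 / 81.9886 = -0.229

-0.229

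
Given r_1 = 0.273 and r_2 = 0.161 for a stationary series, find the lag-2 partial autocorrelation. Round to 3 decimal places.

φ_{22} = (r_2 − r_1²) / (1 − r_1²)
r_1² = (0.273)² = 0.074529
Numerator = 0.161 − 0.0745 = 0.0865; denominator = 1 − 0.0745 = 0.9255
φ_{22} = 0.0865 / 0.9255 = 0.093

0.093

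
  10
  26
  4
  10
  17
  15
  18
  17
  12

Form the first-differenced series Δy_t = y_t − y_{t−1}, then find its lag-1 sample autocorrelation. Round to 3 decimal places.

-0.530

First differences Δy: 16, -22, 6, 7, -2, 3, -1, -5
Mean of differences = 0.2500
Numerator Σ(Δy_t−Δȳ)(Δy_{t+1}−Δȳ) = -457.8125
Denominator Σ(Δy_t−Δȳ)² = 863.5000
r_1(Δy) = -457.8125 / 863.5000 = -0.530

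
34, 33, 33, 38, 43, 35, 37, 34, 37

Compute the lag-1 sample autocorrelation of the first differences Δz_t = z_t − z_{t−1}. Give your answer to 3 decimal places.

-0.342

First differences Δz: -1, 0, 5, 5, -8, 2, -3, 3
Mean of differences = 0.3750
Numerator Σ(Δz_t−Δz̄)(Δz_{t+1}−Δz̄) = -46.5156
Denominator Σ(Δz_t−Δz̄)² = 135.8750
r_1(Δz) = -46.5156 / 135.8750 = -0.342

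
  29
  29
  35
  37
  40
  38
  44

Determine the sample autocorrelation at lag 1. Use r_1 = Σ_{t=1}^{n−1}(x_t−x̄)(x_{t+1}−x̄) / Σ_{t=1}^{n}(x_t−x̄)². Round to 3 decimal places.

0.451

Mean x̄ = (29 + 29 + 35 + 37 + 40 + 38 + 44)/7 = 36.0000
Numerator Σ_{t=1}^{6}(x_t−x̄)(x_{t+1}−x̄) = 83.0000
Denominator Σ(x_t−x̄)² = 184.0000
r_1 = 83.0000 / 184.0000 = 0.451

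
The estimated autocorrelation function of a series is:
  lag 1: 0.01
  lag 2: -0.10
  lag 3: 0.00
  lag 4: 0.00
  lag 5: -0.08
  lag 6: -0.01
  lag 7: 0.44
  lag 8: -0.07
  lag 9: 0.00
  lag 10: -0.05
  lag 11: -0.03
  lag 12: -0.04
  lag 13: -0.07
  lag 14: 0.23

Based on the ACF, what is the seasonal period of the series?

7

The largest autocorrelation is r_7 = 0.44, with a weaker echo at lag 14 (0.23); the remaining lags stay at or below 0.01.
The dominant spike at lag 7 indicates a seasonal period of 7.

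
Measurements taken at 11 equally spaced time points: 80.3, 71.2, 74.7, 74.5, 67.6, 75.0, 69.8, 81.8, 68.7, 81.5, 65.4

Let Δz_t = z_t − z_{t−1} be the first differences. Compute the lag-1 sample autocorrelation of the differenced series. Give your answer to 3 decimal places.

-0.745

First differences Δz: -9.1, 3.5, -0.2, -6.9, 7.4, -5.2, 12.0, -13.1, 12.8, -16.1
Mean of differences = -1.4900
Numerator Σ(Δz_t−Δz̄)(Δz_{t+1}−Δz̄) = -700.9431
Denominator Σ(Δz_t−Δz̄)² = 940.9690
r_1(Δz) = -700.9431 / 940.9690 = -0.745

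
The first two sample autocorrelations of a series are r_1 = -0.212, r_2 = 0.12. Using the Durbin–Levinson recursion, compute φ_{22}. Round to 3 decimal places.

φ_{22} = (r_2 − r_1²) / (1 − r_1²)
r_1² = (-0.212)² = 0.044944
Numerator = 0.12 − 0.0449 = 0.0751; denominator = 1 − 0.0449 = 0.9551
φ_{22} = 0.0751 / 0.9551 = 0.079

0.079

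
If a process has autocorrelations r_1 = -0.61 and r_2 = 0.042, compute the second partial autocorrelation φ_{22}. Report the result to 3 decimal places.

-0.526

φ_{22} = (r_2 − r_1²) / (1 − r_1²)
r_1² = (-0.61)² = 0.3721
Numerator = 0.042 − 0.3721 = -0.3301; denominator = 1 − 0.3721 = 0.6279
φ_{22} = -0.3301 / 0.6279 = -0.526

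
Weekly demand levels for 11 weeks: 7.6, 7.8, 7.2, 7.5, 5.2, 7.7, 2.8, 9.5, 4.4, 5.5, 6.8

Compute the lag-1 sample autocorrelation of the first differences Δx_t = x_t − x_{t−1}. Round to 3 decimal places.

-0.823

First differences Δx: 0.2, -0.6, 0.3, -2.3, 2.5, -4.9, 6.7, -5.1, 1.1, 1.3
Mean of differences = -0.0800
Numerator Σ(Δx_t−Δx̄)(Δx_{t+1}−Δx̄) = -90.3604
Denominator Σ(Δx_t−Δx̄)² = 109.7760
r_1(Δx) = -90.3604 / 109.7760 = -0.823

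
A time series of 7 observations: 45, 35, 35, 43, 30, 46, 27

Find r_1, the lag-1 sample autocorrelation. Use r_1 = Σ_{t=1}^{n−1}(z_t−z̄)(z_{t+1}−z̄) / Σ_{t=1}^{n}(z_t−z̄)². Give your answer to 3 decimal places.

Mean z̄ = (45 + 35 + 35 + 43 + 30 + 46 + 27)/7 = 37.2857
Deviations from mean: 7.7143, -2.2857, -2.2857, 5.7143, -7.2857, 8.7143, -10.2857
Σ(z_t−z̄)(z_{t+1}−z̄) = (-17.6327) + (5.2245) + (-13.0612) + (-41.6327) + (-63.4898) + (-89.6327) = -220.2245
Denominator Σ(z_t−z̄)² = 337.4286
r_1 = -220.2245 / 337.4286 = -0.653

-0.653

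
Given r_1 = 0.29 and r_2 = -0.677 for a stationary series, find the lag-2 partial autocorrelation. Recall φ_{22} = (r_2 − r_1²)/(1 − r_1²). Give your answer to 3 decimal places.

-0.831

φ_{22} = (r_2 − r_1²) / (1 − r_1²)
r_1² = (0.29)² = 0.0841
Numerator = -0.677 − 0.0841 = -0.7611; denominator = 1 − 0.0841 = 0.9159
φ_{22} = -0.7611 / 0.9159 = -0.831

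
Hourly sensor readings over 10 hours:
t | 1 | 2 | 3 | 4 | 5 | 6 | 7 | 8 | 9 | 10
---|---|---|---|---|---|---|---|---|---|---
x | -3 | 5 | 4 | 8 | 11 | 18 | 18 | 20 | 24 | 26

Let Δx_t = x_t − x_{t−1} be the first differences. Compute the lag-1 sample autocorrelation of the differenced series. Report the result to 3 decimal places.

First differences Δx: 8, -1, 4, 3, 7, 0, 2, 4, 2
Mean of differences = 3.2222
Numerator Σ(Δx_t−Δx̄)(Δx_{t+1}−Δx̄) = -34.6049
Denominator Σ(Δx_t−Δx̄)² = 69.5556
r_1(Δx) = -34.6049 / 69.5556 = -0.498

-0.498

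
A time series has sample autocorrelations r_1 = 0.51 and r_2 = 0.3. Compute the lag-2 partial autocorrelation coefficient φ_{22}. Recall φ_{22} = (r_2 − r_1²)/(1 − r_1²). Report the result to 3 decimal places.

0.054

φ_{22} = (r_2 − r_1²) / (1 − r_1²)
r_1² = (0.51)² = 0.2601
Numerator = 0.3 − 0.2601 = 0.0399; denominator = 1 − 0.2601 = 0.7399
φ_{22} = 0.0399 / 0.7399 = 0.054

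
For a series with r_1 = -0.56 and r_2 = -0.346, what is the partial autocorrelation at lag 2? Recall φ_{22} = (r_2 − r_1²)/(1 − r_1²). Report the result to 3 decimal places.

-0.961

φ_{22} = (r_2 − r_1²) / (1 − r_1²)
r_1² = (-0.56)² = 0.3136
Numerator = -0.346 − 0.3136 = -0.6596; denominator = 1 − 0.3136 = 0.6864
φ_{22} = -0.6596 / 0.6864 = -0.961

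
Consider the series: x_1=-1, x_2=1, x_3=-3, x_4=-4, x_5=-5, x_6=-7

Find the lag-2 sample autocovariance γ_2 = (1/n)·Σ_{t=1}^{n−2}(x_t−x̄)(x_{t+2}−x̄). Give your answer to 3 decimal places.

Mean x̄ = (-1 + 1 − 3 − 4 − 5 − 7)/6 = -3.1667
Σ_{t=1}^{4}(x_t−x̄)(x_{t+2}−x̄) = -0.2222
γ_2 = -0.2222 / 6 = -0.037

-0.037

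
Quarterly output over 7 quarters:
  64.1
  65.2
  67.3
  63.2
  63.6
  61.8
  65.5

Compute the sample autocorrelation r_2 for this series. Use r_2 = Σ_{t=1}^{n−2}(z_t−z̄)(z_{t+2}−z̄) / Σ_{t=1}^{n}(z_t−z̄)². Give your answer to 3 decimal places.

-0.099

Mean z̄ = (64.1 + 65.2 + 67.3 + 63.2 + 63.6 + 61.8 + 65.5)/7 = 64.3857
Deviations from mean: -0.2857, 0.8143, 2.9143, -1.1857, -0.7857, -2.5857, 1.1143
Numerator Σ_{t=1}^{5}(z_t−z̄)(z_{t+2}−z̄) = -1.8976
Denominator Σ(z_t−z̄)² = 19.1886
r_2 = -1.8976 / 19.1886 = -0.099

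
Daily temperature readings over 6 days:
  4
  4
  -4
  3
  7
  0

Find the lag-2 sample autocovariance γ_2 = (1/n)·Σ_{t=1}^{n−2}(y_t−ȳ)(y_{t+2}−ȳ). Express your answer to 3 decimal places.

-6.759

Mean ȳ = (4 + 4 − 4 + 3 + 7 + 0)/6 = 2.3333
Σ_{t=1}^{4}(y_t−ȳ)(y_{t+2}−ȳ) = -40.5556
γ_2 = -40.5556 / 6 = -6.759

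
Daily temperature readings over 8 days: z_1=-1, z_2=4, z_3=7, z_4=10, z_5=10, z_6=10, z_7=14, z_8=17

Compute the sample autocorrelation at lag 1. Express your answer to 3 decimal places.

0.476

Mean z̄ = (-1 + 4 + 7 + 10 + 10 + 10 + 14 + 17)/8 = 8.8750
Deviations from mean: -9.8750, -4.8750, -1.8750, 1.1250, 1.1250, 1.1250, 5.1250, 8.1250
Σ(z_t−z̄)(z_{t+1}−z̄) = (48.1406) + (9.1406) + (-2.1094) + (1.2656) + (1.2656) + (5.7656) + (41.6406) = 105.1094
Denominator Σ(z_t−z̄)² = 220.8750
r_1 = 105.1094 / 220.8750 = 0.476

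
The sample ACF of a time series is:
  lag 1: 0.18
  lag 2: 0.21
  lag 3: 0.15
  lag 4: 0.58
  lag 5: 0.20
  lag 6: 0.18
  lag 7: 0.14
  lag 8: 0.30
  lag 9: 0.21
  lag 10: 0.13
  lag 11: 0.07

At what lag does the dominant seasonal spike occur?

The largest autocorrelation is r_4 = 0.58, with a weaker echo at lag 8 (0.30); the remaining lags stay at or below 0.21.
The dominant spike at lag 4 indicates a seasonal period of 4.

4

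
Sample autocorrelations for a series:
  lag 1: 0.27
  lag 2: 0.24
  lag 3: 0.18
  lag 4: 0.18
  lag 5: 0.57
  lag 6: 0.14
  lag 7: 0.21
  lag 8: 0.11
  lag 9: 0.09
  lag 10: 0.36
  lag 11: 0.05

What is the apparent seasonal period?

The largest autocorrelation is r_5 = 0.57, with a weaker echo at lag 10 (0.36); the remaining lags stay at or below 0.27. The elevated value at lag 1 (0.27), dropping to 0.24 at lag 2, reflects decaying short-term dependence rather than seasonality.
The dominant spike at lag 5 indicates a seasonal period of 5.

5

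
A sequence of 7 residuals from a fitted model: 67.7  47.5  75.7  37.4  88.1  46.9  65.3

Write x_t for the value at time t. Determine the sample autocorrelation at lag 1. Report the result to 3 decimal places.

-0.879

Mean x̄ = (67.7 + 47.5 + 75.7 + 37.4 + 88.1 + 46.9 + 65.3)/7 = 61.2286
Deviations from mean: 6.4714, -13.7286, 14.4714, -23.8286, 26.8714, -14.3286, 4.0714
Σ(x_t−x̄)(x_{t+1}−x̄) = (-88.8435) + (-198.6720) + (-344.8335) + (-640.3078) + (-385.0292) + (-58.3378) = -1716.0237
Denominator Σ(x_t−x̄)² = 1951.5343
r_1 = -1716.0237 / 1951.5343 = -0.879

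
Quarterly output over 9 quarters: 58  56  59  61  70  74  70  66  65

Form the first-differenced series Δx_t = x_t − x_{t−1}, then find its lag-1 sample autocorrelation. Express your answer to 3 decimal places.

0.344

First differences Δx: -2, 3, 2, 9, 4, -4, -4, -1
Mean of differences = 0.8750
Numerator Σ(Δx_t−Δx̄)(Δx_{t+1}−Δx̄) = 48.4844
Denominator Σ(Δx_t−Δx̄)² = 140.8750
r_1(Δx) = 48.4844 / 140.8750 = 0.344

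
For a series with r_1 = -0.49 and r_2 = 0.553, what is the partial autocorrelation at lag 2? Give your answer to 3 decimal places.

φ_{22} = (r_2 − r_1²) / (1 − r_1²)
r_1² = (-0.49)² = 0.2401
Numerator = 0.553 − 0.2401 = 0.3129; denominator = 1 − 0.2401 = 0.7599
φ_{22} = 0.3129 / 0.7599 = 0.412

0.412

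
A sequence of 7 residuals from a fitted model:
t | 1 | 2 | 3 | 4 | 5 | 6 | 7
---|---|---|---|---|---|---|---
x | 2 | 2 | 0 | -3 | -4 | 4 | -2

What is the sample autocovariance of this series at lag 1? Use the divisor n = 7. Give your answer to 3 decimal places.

-1.166

Mean x̄ = (2 + 2 + 0 − 3 − 4 + 4 − 2)/7 = -0.1429
Σ_{t=1}^{6}(x_t−x̄)(x_{t+1}−x̄) = -8.1633
γ_1 = -8.1633 / 7 = -1.166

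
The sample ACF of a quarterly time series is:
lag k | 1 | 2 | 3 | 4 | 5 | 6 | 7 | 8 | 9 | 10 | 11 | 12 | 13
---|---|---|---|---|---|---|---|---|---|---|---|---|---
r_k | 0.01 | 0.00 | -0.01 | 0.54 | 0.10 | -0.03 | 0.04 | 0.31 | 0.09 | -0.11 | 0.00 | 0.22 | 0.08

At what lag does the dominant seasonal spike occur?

4

The largest autocorrelation is r_4 = 0.54, with weaker echoes at lags 8 (0.31) and 12 (0.22); the remaining lags stay at or below 0.10.
The dominant spike at lag 4 indicates a seasonal period of 4.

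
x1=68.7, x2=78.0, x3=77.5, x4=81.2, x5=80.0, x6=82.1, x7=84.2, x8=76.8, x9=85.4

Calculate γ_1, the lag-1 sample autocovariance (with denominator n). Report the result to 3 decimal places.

0.234

Mean x̄ = (68.7 + 78.0 + 77.5 + 81.2 + 80.0 + 82.1 + 84.2 + 76.8 + 85.4)/9 = 79.3222
Σ_{t=1}^{8}(x_t−x̄)(x_{t+1}−x̄) = 2.1051
γ_1 = 2.1051 / 9 = 0.234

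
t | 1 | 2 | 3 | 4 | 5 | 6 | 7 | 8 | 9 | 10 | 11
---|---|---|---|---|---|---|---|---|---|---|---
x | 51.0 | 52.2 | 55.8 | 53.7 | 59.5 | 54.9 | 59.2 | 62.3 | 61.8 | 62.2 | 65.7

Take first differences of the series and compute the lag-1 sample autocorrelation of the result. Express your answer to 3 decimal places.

First differences Δx: 1.2, 3.6, -2.1, 5.8, -4.6, 4.3, 3.1, -0.5, 0.4, 3.5
Mean of differences = 1.4700
Numerator Σ(Δx_t−Δx̄)(Δx_{t+1}−Δx̄) = -65.7609
Denominator Σ(Δx_t−Δx̄)² = 92.7610
r_1(Δx) = -65.7609 / 92.7610 = -0.709

-0.709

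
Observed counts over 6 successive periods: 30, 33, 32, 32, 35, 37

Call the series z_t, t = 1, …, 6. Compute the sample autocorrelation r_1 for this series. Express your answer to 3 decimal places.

Mean z̄ = (30 + 33 + 32 + 32 + 35 + 37)/6 = 33.1667
Deviations from mean: -3.1667, -0.1667, -1.1667, -1.1667, 1.8333, 3.8333
Σ(z_t−z̄)(z_{t+1}−z̄) = (0.5278) + (0.1944) + (1.3611) + (-2.1389) + (7.0278) = 6.9722
Denominator Σ(z_t−z̄)² = 30.8333
r_1 = 6.9722 / 30.8333 = 0.226

0.226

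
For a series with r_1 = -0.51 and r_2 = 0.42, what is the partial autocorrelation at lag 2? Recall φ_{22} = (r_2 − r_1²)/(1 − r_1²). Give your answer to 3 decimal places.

φ_{22} = (r_2 − r_1²) / (1 − r_1²)
r_1² = (-0.51)² = 0.2601
Numerator = 0.42 − 0.2601 = 0.1599; denominator = 1 − 0.2601 = 0.7399
φ_{22} = 0.1599 / 0.7399 = 0.216

0.216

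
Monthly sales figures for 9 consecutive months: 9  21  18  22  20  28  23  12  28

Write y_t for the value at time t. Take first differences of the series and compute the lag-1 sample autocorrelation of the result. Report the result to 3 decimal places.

First differences Δy: 12, -3, 4, -2, 8, -5, -11, 16
Mean of differences = 2.3750
Numerator Σ(Δy_t−Δȳ)(Δy_{t+1}−Δȳ) = -217.2656
Denominator Σ(Δy_t−Δȳ)² = 593.8750
r_1(Δy) = -217.2656 / 593.8750 = -0.366

-0.366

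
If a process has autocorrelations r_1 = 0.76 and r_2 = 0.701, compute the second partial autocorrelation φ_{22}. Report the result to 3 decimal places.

0.292

φ_{22} = (r_2 − r_1²) / (1 − r_1²)
r_1² = (0.76)² = 0.5776
Numerator = 0.701 − 0.5776 = 0.1234; denominator = 1 − 0.5776 = 0.4224
φ_{22} = 0.1234 / 0.4224 = 0.292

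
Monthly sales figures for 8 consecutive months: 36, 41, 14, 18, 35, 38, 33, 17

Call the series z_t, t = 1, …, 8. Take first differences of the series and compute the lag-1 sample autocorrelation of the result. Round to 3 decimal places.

-0.068

First differences Δz: 5, -27, 4, 17, 3, -5, -16
Mean of differences = -2.7143
Numerator Σ(Δz_t−Δz̄)(Δz_{t+1}−Δz̄) = -88.0816
Denominator Σ(Δz_t−Δz̄)² = 1297.4286
r_1(Δz) = -88.0816 / 1297.4286 = -0.068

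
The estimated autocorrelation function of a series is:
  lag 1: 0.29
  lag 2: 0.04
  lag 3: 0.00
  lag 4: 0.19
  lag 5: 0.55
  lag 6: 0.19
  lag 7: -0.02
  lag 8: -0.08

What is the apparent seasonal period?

The largest autocorrelation is r_5 = 0.55; the remaining lags stay at or below 0.29. The elevated value at lag 1 (0.29), dropping to 0.04 at lag 2, reflects decaying short-term dependence rather than seasonality.
The dominant spike at lag 5 indicates a seasonal period of 5.

5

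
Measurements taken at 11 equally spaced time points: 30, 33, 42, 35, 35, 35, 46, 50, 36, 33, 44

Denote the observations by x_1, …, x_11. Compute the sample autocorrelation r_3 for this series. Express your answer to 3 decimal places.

Mean x̄ = (30 + 33 + 42 + 35 + 35 + 35 + 46 + 50 + 36 + 33 + 44)/11 = 38.0909
Numerator Σ_{t=1}^{8}(x_t−x̄)(x_{t+3}−x̄) = 3.9752
Denominator Σ(x_t−x̄)² = 404.9091
r_3 = 3.9752 / 404.9091 = 0.010

0.010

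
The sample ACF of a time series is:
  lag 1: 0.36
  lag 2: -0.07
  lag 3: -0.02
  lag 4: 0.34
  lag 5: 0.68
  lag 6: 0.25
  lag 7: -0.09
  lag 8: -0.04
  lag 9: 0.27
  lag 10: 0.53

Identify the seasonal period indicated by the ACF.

The largest autocorrelation is r_5 = 0.68, with a weaker echo at lag 10 (0.53); the remaining lags stay at or below 0.36.
The dominant spike at lag 5 indicates a seasonal period of 5.

5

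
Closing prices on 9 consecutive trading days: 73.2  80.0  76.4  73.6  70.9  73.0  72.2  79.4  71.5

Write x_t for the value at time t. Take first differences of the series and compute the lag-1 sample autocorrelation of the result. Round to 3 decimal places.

-0.398

First differences Δx: 6.8, -3.6, -2.8, -2.7, 2.1, -0.8, 7.2, -7.9
Mean of differences = -0.2125
Numerator Σ(Δx_t−Δx̄)(Δx_{t+1}−Δx̄) = -77.0027
Denominator Σ(Δx_t−Δx̄)² = 193.2688
r_1(Δx) = -77.0027 / 193.2688 = -0.398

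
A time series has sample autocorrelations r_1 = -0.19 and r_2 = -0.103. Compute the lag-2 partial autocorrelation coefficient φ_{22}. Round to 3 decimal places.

φ_{22} = (r_2 − r_1²) / (1 − r_1²)
r_1² = (-0.19)² = 0.0361
Numerator = -0.103 − 0.0361 = -0.1391; denominator = 1 − 0.0361 = 0.9639
φ_{22} = -0.1391 / 0.9639 = -0.144

-0.144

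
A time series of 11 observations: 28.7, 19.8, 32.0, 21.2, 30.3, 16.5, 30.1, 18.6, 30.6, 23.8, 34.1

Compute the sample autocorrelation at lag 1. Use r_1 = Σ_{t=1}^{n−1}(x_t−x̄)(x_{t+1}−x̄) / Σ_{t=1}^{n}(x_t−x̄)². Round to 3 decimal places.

-0.732

Mean x̄ = (28.7 + 19.8 + 32.0 + 21.2 + 30.3 + 16.5 + 30.1 + 18.6 + 30.6 + 23.8 + 34.1)/11 = 25.9727
Numerator Σ_{t=1}^{10}(x_t−x̄)(x_{t+1}−x̄) = -275.8035
Denominator Σ(x_t−x̄)² = 376.6818
r_1 = -275.8035 / 376.6818 = -0.732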